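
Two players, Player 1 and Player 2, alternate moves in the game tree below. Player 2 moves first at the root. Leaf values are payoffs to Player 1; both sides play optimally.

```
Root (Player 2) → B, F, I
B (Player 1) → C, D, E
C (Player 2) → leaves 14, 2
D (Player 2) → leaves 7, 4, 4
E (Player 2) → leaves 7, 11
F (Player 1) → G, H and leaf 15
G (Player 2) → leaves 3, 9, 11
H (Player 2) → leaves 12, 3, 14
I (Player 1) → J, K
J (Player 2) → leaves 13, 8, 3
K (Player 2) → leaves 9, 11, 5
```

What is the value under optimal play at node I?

5

J: min(13, 8, 3) = 3
K: min(9, 11, 5) = 5
I: max(3, 5) = 5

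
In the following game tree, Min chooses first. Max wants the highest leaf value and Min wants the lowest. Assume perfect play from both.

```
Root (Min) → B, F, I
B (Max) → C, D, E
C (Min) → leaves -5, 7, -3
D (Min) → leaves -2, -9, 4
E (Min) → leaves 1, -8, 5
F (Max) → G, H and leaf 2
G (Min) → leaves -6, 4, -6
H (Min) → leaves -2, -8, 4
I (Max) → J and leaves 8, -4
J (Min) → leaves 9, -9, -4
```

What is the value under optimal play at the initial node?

-5

C (Min): min(-5, 7, -3) = -5
D (Min): min(-2, -9, 4) = -9
E (Min): min(1, -8, 5) = -8
B (Max): max(-5, -9, -8) = -5
G (Min): min(-6, 4, -6) = -6
H (Min): min(-2, -8, 4) = -8
F (Max): max(-6, -8, 2) = 2
J (Min): min(9, -9, -4) = -9
I (Max): max(-9, 8, -4) = 8
Root (Min): min(-5, 2, 8) = -5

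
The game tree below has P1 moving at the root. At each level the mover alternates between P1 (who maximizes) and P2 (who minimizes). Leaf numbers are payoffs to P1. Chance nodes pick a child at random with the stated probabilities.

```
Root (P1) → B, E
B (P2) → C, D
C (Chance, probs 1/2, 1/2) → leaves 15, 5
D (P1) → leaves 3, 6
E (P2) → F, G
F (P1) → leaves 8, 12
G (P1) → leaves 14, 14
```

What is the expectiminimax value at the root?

12

C (Chance): 1/2·15 + 1/2·5 = 10
D (P1): max(3, 6) = 6
B (P2): min(10, 6) = 6
F (P1): max(8, 12) = 12
G (P1): max(14, 14) = 14
E (P2): min(12, 14) = 12
Root (P1): max(6, 12) = 12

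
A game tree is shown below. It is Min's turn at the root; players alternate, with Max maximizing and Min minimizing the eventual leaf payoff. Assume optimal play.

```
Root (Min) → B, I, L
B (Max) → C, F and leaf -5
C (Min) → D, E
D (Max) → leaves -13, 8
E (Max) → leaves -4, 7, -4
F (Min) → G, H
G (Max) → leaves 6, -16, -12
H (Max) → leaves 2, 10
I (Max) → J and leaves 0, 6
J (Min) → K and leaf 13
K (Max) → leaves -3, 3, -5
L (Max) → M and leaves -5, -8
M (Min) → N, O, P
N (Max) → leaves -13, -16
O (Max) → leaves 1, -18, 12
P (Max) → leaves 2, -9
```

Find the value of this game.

-5

D (Max): max(-13, 8) = 8
E (Max): max(-4, 7, -4) = 7
C (Min): min(8, 7) = 7
G (Max): max(6, -16, -12) = 6
H (Max): max(2, 10) = 10
F (Min): min(6, 10) = 6
B (Max): max(7, 6, -5) = 7
K (Max): max(-3, 3, -5) = 3
J (Min): min(3, 13) = 3
I (Max): max(3, 0, 6) = 6
N (Max): max(-13, -16) = -13
O (Max): max(1, -18, 12) = 12
P (Max): max(2, -9) = 2
M (Min): min(-13, 12, 2) = -13
L (Max): max(-13, -5, -8) = -5
Root (Min): min(7, 6, -5) = -5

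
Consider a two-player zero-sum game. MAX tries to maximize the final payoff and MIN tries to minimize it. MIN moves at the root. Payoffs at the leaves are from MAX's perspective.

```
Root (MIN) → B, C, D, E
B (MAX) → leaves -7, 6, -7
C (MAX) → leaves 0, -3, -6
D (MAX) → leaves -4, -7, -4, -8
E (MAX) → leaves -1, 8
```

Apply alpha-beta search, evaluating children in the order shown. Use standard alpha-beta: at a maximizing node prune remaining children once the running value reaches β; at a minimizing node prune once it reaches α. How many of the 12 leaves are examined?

11

B [α=-∞,β=+∞]: v=6
C [α=-∞,β=6]: v=0
D [α=-∞,β=0]: v=-4
E [α=-∞,β=-4]: v=-1 after child 1 ≥ β → β-cutoff, skip 1
Root [α=-∞,β=+∞]: v=-4
Leaves evaluated: 11 of 12.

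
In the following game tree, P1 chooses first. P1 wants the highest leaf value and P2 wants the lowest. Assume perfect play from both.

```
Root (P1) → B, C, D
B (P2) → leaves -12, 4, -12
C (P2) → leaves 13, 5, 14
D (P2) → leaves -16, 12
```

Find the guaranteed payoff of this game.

B (P2): min(-12, 4, -12) = -12
C (P2): min(13, 5, 14) = 5
D (P2): min(-16, 12) = -16
Root (P1): max(-12, 5, -16) = 5

5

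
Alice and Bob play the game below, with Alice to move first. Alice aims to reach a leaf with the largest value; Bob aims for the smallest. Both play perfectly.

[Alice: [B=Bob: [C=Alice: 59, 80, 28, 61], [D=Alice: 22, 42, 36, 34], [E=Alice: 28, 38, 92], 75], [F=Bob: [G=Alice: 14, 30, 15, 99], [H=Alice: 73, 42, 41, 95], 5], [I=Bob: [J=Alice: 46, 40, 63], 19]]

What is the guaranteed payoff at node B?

42

C: max(59, 80, 28, 61) = 80
D: max(22, 42, 36, 34) = 42
E: max(28, 38, 92) = 92
B: min(80, 42, 92, 75) = 42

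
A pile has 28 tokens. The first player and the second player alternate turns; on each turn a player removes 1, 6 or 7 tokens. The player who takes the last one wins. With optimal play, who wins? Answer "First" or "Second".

W/L table (W = player to move can force a win):
i:   0  1  2  3  4  5  6  7  8  9 10 11 12 13 14 15 16 17 18 19 20 21 22 23 24 25 26 27 28
     L  W  L  W  L  W  W  W  W  W  W  W  L  W  L  W  L  W  W  W  W  W  W  W  L  W  L  W  L
Position 28 is L, so the second player wins.

Second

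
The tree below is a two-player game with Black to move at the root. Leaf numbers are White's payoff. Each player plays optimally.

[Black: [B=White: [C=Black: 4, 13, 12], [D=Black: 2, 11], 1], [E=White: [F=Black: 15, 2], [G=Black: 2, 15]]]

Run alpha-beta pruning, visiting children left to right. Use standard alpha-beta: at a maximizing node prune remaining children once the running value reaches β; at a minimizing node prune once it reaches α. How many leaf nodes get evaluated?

8

C [α=-∞,β=+∞]: v=4
D [α=4,β=+∞]: v=2 after child 1 ≤ α → α-cutoff, skip 1
B [α=-∞,β=+∞]: v=4
F [α=-∞,β=4]: v=2
G [α=2,β=4]: v=2 after child 1 ≤ α → α-cutoff, skip 1
E [α=-∞,β=4]: v=2
Root [α=-∞,β=+∞]: v=2
Leaves evaluated: 8 of 10.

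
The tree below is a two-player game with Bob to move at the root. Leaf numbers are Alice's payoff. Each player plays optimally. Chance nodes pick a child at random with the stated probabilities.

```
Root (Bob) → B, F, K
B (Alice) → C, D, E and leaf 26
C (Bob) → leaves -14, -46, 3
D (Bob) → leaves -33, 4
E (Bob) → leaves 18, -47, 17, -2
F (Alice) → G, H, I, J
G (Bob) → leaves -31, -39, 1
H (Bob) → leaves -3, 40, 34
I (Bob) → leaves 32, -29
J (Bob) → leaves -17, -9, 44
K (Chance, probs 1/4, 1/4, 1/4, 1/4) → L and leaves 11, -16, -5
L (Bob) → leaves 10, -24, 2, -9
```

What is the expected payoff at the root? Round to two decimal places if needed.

-8.5

C (Bob): min(-14, -46, 3) = -46
D (Bob): min(-33, 4) = -33
E (Bob): min(18, -47, 17, -2) = -47
B (Alice): max(-46, -33, -47, 26) = 26
G (Bob): min(-31, -39, 1) = -39
H (Bob): min(-3, 40, 34) = -3
I (Bob): min(32, -29) = -29
J (Bob): min(-17, -9, 44) = -17
F (Alice): max(-39, -3, -29, -17) = -3
L (Bob): min(10, -24, 2, -9) = -24
K (Chance): 1/4·-24 + 1/4·11 + 1/4·-16 + 1/4·-5 = -8.5
Root (Bob): min(26, -3, -8.5) = -8.5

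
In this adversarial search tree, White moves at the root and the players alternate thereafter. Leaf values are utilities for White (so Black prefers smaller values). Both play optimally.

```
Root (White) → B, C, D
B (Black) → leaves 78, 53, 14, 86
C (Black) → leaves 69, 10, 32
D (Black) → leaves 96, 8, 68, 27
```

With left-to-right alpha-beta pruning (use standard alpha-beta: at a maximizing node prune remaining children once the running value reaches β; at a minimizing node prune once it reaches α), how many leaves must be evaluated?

B [α=-∞,β=+∞]: v=14
C [α=14,β=+∞]: v=10 after child 2 ≤ α → α-cutoff, skip 1
D [α=14,β=+∞]: v=8 after child 2 ≤ α → α-cutoff, skip 2
Root [α=-∞,β=+∞]: v=14
Leaves evaluated: 8 of 11.

8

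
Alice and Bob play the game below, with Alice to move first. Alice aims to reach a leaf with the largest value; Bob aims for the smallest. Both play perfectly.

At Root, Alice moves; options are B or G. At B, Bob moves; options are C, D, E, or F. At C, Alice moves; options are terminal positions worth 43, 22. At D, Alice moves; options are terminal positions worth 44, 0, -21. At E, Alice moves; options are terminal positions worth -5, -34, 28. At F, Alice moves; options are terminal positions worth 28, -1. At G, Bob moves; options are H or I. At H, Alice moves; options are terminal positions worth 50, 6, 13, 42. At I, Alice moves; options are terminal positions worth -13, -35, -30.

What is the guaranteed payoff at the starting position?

C (Alice): max(43, 22) = 43
D (Alice): max(44, 0, -21) = 44
E (Alice): max(-5, -34, 28) = 28
F (Alice): max(28, -1) = 28
B (Bob): min(43, 44, 28, 28) = 28
H (Alice): max(50, 6, 13, 42) = 50
I (Alice): max(-13, -35, -30) = -13
G (Bob): min(50, -13) = -13
Root (Alice): max(28, -13) = 28

28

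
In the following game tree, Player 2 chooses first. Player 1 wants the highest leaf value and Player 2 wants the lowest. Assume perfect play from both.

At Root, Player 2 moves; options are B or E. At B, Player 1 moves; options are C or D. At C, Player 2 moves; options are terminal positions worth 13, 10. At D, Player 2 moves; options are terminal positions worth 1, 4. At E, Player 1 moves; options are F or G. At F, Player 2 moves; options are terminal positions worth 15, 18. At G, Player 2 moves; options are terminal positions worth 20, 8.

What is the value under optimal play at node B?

10

C: min(13, 10) = 10
D: min(1, 4) = 1
B: max(10, 1) = 10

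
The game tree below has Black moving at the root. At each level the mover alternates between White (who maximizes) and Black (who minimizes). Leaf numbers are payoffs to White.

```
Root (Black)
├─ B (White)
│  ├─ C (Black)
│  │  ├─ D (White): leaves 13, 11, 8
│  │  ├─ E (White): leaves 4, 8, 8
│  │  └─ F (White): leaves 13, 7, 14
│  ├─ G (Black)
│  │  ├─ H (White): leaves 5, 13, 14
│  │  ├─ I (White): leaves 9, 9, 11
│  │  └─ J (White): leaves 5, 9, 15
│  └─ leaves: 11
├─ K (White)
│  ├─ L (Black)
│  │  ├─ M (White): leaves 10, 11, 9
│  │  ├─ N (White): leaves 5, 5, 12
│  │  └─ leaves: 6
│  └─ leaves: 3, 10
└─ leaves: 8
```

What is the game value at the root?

8

D (White): max(13, 11, 8) = 13
E (White): max(4, 8, 8) = 8
F (White): max(13, 7, 14) = 14
C (Black): min(13, 8, 14) = 8
H (White): max(5, 13, 14) = 14
I (White): max(9, 9, 11) = 11
J (White): max(5, 9, 15) = 15
G (Black): min(14, 11, 15) = 11
B (White): max(8, 11, 11) = 11
M (White): max(10, 11, 9) = 11
N (White): max(5, 5, 12) = 12
L (Black): min(11, 12, 6) = 6
K (White): max(6, 3, 10) = 10
Root (Black): min(11, 10, 8) = 8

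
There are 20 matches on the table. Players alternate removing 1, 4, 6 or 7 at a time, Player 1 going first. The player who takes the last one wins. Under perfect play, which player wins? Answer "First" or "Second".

Mark each pile size as W (mover wins) or L (mover loses):
i:   0  1  2  3  4  5  6  7  8  9 10 11 12 13 14 15 16 17 18 19 20
     L  W  L  W  W  L  W  W  W  W  L  W  W  L  W  L  W  W  L  W  W
Position 20 is W, so the first player wins.

First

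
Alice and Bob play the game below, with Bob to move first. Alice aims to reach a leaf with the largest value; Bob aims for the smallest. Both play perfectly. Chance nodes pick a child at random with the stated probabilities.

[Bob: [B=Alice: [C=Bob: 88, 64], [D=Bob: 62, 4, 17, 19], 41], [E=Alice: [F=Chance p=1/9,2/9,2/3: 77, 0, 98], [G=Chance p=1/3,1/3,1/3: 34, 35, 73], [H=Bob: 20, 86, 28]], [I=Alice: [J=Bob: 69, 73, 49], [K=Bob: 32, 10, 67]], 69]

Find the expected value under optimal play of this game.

C (Bob): min(88, 64) = 64
D (Bob): min(62, 4, 17, 19) = 4
B (Alice): max(64, 4, 41) = 64
F (Chance): 1/9·77 + 2/9·0 + 2/3·98 = 73.89
G (Chance): 1/3·34 + 1/3·35 + 1/3·73 = 47.33
H (Bob): min(20, 86, 28) = 20
E (Alice): max(73.89, 47.33, 20) = 73.89
J (Bob): min(69, 73, 49) = 49
K (Bob): min(32, 10, 67) = 10
I (Alice): max(49, 10) = 49
Root (Bob): min(64, 73.89, 49, 69) = 49

49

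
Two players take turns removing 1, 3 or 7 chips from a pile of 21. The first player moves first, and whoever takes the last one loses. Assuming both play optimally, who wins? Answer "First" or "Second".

Second

i:   0  1  2  3  4  5  6  7  8  9 10 11 12 13 14 15 16 17 18 19 20 21
     W  L  W  L  W  L  W  L  W  L  W  L  W  L  W  L  W  L  W  L  W  L
Position 21 is L, so the second player wins.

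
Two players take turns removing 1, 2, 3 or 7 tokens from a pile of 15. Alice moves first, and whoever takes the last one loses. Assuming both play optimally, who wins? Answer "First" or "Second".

First

Compute winning (W) and losing (L) positions by backward induction:
i:   0  1  2  3  4  5  6  7  8  9 10 11 12 13 14 15
     W  L  W  W  W  L  W  W  W  L  W  W  W  L  W  W
Position 15 is W, so the first player wins.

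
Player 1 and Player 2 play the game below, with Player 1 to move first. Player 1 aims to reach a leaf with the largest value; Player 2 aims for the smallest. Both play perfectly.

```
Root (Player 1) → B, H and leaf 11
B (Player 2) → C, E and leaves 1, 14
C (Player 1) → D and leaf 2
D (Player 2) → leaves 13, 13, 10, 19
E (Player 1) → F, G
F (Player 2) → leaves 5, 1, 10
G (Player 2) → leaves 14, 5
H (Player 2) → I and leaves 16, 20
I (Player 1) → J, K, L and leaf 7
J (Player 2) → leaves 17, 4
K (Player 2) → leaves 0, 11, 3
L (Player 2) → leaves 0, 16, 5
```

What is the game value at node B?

D: min(13, 13, 10, 19) = 10
C: max(10, 2) = 10
F: min(5, 1, 10) = 1
G: min(14, 5) = 5
E: max(1, 5) = 5
B: min(10, 5, 1, 14) = 1

1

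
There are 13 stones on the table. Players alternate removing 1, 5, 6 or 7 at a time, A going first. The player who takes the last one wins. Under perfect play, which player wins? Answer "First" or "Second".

First

i:   0  1  2  3  4  5  6  7  8  9 10 11 12 13
     L  W  L  W  L  W  W  W  W  W  W  W  L  W
Position 13 is W, so the first player wins.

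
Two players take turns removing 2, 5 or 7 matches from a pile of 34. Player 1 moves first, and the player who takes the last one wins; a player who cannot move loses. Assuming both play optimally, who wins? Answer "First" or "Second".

Mark each pile size as W (mover wins) or L (mover loses):
i:   0  1  2  3  4  5  6  7  8  9 10 11 12 13 14 15 16 17 18 19 20 21 22 23 24 25 26 27 28 29 30 31 32 33 34
     L  L  W  W  L  W  W  W  W  W  L  W  W  L  L  W  W  W  W  W  W  W  L  L  W  W  L  W  W  W  W  W  L  W  W
Position 34 is W, so the first player wins.

First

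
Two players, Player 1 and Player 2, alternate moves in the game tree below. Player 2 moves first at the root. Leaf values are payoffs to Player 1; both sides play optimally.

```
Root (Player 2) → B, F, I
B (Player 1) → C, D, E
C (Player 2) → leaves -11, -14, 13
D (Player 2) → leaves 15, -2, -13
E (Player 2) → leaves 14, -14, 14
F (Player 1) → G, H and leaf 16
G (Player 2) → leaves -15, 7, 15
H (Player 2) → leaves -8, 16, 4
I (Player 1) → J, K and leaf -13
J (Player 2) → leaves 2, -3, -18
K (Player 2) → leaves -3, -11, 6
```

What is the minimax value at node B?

C: min(-11, -14, 13) = -14
D: min(15, -2, -13) = -13
E: min(14, -14, 14) = -14
B: max(-14, -13, -14) = -13

-13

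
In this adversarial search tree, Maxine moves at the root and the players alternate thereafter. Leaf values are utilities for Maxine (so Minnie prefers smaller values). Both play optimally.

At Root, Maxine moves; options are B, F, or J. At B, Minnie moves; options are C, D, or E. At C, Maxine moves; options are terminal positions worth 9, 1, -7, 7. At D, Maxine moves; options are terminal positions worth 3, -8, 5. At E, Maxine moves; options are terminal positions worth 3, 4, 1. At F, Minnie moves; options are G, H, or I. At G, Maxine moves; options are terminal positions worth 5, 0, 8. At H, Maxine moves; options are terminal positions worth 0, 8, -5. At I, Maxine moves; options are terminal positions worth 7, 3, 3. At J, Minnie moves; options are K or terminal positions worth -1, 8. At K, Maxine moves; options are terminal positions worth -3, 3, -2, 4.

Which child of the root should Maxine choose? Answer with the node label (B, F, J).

C (Maxine): max(9, 1, -7, 7) = 9
D (Maxine): max(3, -8, 5) = 5
E (Maxine): max(3, 4, 1) = 4
B (Minnie): min(9, 5, 4) = 4
G (Maxine): max(5, 0, 8) = 8
H (Maxine): max(0, 8, -5) = 8
I (Maxine): max(7, 3, 3) = 7
F (Minnie): min(8, 8, 7) = 7
K (Maxine): max(-3, 3, -2, 4) = 4
J (Minnie): min(4, -1, 8) = -1
Root (Maxine): max(4, 7, -1) = 7
Maxine picks the child with the highest value: F (value 7).

F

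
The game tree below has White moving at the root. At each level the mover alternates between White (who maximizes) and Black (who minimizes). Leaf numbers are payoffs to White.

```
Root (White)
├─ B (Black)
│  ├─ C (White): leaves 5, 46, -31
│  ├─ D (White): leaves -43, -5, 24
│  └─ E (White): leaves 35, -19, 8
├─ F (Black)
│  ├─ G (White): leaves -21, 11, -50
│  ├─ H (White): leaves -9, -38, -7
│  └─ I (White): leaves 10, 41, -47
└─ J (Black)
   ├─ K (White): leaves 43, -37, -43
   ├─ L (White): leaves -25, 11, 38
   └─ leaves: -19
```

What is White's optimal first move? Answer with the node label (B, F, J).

C (White): max(5, 46, -31) = 46
D (White): max(-43, -5, 24) = 24
E (White): max(35, -19, 8) = 35
B (Black): min(46, 24, 35) = 24
G (White): max(-21, 11, -50) = 11
H (White): max(-9, -38, -7) = -7
I (White): max(10, 41, -47) = 41
F (Black): min(11, -7, 41) = -7
K (White): max(43, -37, -43) = 43
L (White): max(-25, 11, 38) = 38
J (Black): min(43, 38, -19) = -19
Root (White): max(24, -7, -19) = 24
White picks the child with the highest value: B (value 24).

B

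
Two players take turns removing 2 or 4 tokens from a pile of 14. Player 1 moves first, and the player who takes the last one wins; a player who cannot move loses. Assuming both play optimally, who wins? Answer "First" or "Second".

First

Compute winning (W) and losing (L) positions by backward induction:
i:   0  1  2  3  4  5  6  7  8  9 10 11 12 13 14
     L  L  W  W  W  W  L  L  W  W  W  W  L  L  W
Position 14 is W, so the first player wins.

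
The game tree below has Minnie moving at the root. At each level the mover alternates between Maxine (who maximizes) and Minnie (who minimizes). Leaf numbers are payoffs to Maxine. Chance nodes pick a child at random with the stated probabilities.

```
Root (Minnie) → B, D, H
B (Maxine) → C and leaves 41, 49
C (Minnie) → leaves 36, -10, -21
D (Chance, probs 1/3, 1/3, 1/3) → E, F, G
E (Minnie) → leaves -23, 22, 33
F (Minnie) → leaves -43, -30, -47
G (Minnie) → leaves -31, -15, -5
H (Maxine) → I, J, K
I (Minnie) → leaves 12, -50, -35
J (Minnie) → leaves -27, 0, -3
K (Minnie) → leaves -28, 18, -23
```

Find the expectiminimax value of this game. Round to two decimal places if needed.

-33.67

C (Minnie): min(36, -10, -21) = -21
B (Maxine): max(-21, 41, 49) = 49
E (Minnie): min(-23, 22, 33) = -23
F (Minnie): min(-43, -30, -47) = -47
G (Minnie): min(-31, -15, -5) = -31
D (Chance): 1/3·-23 + 1/3·-47 + 1/3·-31 = -33.67
I (Minnie): min(12, -50, -35) = -50
J (Minnie): min(-27, 0, -3) = -27
K (Minnie): min(-28, 18, -23) = -28
H (Maxine): max(-50, -27, -28) = -27
Root (Minnie): min(49, -33.67, -27) = -33.67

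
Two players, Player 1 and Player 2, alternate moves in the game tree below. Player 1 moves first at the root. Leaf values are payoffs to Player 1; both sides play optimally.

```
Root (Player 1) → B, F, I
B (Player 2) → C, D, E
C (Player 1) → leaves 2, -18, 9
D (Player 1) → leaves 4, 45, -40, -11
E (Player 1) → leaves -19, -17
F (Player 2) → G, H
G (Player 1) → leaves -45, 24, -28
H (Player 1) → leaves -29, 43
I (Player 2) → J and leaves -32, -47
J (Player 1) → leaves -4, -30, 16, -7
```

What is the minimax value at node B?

C: max(2, -18, 9) = 9
D: max(4, 45, -40, -11) = 45
E: max(-19, -17) = -17
B: min(9, 45, -17) = -17

-17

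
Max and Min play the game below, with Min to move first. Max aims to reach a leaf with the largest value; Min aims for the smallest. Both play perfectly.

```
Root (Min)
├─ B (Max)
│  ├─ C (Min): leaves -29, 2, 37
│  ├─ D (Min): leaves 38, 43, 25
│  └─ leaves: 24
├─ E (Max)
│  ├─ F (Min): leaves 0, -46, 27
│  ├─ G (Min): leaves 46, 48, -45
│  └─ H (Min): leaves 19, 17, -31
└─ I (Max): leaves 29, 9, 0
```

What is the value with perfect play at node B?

25

C: min(-29, 2, 37) = -29
D: min(38, 43, 25) = 25
B: max(-29, 25, 24) = 25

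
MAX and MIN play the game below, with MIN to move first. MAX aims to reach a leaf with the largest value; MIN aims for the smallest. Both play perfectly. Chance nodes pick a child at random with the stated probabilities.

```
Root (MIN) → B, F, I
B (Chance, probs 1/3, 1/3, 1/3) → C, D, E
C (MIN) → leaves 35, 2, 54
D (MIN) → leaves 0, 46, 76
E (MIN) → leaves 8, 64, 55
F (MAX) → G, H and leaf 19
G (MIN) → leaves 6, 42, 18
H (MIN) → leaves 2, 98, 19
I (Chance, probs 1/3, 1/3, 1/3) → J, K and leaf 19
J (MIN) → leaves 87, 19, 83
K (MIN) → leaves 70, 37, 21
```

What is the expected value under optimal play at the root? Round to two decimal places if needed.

C (MIN): min(35, 2, 54) = 2
D (MIN): min(0, 46, 76) = 0
E (MIN): min(8, 64, 55) = 8
B (Chance): 1/3·2 + 1/3·0 + 1/3·8 = 3.33
G (MIN): min(6, 42, 18) = 6
H (MIN): min(2, 98, 19) = 2
F (MAX): max(6, 2, 19) = 19
J (MIN): min(87, 19, 83) = 19
K (MIN): min(70, 37, 21) = 21
I (Chance): 1/3·19 + 1/3·21 + 1/3·19 = 19.67
Root (MIN): min(3.33, 19, 19.67) = 3.33

3.33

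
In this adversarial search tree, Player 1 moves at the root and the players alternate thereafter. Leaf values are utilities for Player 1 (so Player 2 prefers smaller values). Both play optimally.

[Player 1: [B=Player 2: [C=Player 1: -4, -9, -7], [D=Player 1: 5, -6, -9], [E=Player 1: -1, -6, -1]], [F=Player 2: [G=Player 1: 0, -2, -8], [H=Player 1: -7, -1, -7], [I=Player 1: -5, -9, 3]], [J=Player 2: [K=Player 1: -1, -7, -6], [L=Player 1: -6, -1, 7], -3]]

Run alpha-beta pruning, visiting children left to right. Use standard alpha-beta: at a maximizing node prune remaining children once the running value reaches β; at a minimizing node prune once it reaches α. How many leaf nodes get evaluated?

17

C [α=-∞,β=+∞]: v=-4
D [α=-∞,β=-4]: v=5 after child 1 ≥ β → β-cutoff, skip 2
E [α=-∞,β=-4]: v=-1 after child 1 ≥ β → β-cutoff, skip 2
B [α=-∞,β=+∞]: v=-4
G [α=-4,β=+∞]: v=0
H [α=-4,β=0]: v=-1
I [α=-4,β=-1]: v=3
F [α=-4,β=+∞]: v=-1
K [α=-1,β=+∞]: v=-1
J [α=-1,β=+∞]: v=-1 after child 1 ≤ α → α-cutoff, skip 2
Root [α=-∞,β=+∞]: v=-1
Leaves evaluated: 17 of 25.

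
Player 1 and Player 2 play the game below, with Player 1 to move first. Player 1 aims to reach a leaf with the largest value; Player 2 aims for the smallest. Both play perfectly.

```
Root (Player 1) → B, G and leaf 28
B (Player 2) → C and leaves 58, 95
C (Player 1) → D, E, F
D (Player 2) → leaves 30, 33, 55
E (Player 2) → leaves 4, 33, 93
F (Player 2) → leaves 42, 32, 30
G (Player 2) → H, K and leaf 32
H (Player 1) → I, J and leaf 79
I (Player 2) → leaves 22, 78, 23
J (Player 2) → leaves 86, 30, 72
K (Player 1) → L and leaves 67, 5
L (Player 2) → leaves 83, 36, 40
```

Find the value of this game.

D (Player 2): min(30, 33, 55) = 30
E (Player 2): min(4, 33, 93) = 4
F (Player 2): min(42, 32, 30) = 30
C (Player 1): max(30, 4, 30) = 30
B (Player 2): min(30, 58, 95) = 30
I (Player 2): min(22, 78, 23) = 22
J (Player 2): min(86, 30, 72) = 30
H (Player 1): max(22, 30, 79) = 79
L (Player 2): min(83, 36, 40) = 36
K (Player 1): max(36, 67, 5) = 67
G (Player 2): min(79, 67, 32) = 32
Root (Player 1): max(30, 32, 28) = 32

32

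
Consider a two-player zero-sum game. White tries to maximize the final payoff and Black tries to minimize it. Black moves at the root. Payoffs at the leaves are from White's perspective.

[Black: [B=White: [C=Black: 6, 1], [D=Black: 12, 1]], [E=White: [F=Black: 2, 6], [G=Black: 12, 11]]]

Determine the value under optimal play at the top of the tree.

1

C (Black): min(6, 1) = 1
D (Black): min(12, 1) = 1
B (White): max(1, 1) = 1
F (Black): min(2, 6) = 2
G (Black): min(12, 11) = 11
E (White): max(2, 11) = 11
Root (Black): min(1, 11) = 1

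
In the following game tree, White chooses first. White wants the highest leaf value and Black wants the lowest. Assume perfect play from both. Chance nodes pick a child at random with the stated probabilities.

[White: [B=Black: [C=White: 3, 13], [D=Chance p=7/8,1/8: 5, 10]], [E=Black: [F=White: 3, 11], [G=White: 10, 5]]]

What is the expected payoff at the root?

10

C (White): max(3, 13) = 13
D (Chance): 7/8·5 + 1/8·10 = 5.62
B (Black): min(13, 5.62) = 5.62
F (White): max(3, 11) = 11
G (White): max(10, 5) = 10
E (Black): min(11, 10) = 10
Root (White): max(5.62, 10) = 10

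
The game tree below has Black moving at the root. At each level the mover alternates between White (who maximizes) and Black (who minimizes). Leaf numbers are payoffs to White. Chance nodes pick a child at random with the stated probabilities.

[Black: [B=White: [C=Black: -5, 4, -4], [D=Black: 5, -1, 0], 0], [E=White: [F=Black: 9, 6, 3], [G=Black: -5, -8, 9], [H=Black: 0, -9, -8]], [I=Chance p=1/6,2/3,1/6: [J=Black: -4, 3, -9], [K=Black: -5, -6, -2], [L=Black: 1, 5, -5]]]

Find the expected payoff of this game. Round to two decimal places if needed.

C (Black): min(-5, 4, -4) = -5
D (Black): min(5, -1, 0) = -1
B (White): max(-5, -1, 0) = 0
F (Black): min(9, 6, 3) = 3
G (Black): min(-5, -8, 9) = -8
H (Black): min(0, -9, -8) = -9
E (White): max(3, -8, -9) = 3
J (Black): min(-4, 3, -9) = -9
K (Black): min(-5, -6, -2) = -6
L (Black): min(1, 5, -5) = -5
I (Chance): 1/6·-9 + 2/3·-6 + 1/6·-5 = -6.33
Root (Black): min(0, 3, -6.33) = -6.33

-6.33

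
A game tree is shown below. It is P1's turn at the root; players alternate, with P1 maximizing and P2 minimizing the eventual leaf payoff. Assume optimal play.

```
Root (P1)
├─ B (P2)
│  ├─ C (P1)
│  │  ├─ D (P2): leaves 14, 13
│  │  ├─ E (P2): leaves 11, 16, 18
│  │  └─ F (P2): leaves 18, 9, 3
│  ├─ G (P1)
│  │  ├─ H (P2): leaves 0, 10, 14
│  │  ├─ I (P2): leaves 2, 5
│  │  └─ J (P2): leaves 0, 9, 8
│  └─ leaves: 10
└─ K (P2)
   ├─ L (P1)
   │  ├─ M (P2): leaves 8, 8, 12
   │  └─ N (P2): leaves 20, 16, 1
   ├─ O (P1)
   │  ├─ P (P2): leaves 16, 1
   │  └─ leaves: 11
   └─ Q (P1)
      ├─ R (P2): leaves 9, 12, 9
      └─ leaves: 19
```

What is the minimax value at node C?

13

D: min(14, 13) = 13
E: min(11, 16, 18) = 11
F: min(18, 9, 3) = 3
C: max(13, 11, 3) = 13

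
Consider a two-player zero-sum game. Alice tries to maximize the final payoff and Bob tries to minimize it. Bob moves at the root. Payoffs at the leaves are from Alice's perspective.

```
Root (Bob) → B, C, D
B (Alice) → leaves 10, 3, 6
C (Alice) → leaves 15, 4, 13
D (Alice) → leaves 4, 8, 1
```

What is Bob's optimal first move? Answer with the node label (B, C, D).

B (Alice): max(10, 3, 6) = 10
C (Alice): max(15, 4, 13) = 15
D (Alice): max(4, 8, 1) = 8
Root (Bob): min(10, 15, 8) = 8
Bob picks the child with the lowest value: D (value 8).

D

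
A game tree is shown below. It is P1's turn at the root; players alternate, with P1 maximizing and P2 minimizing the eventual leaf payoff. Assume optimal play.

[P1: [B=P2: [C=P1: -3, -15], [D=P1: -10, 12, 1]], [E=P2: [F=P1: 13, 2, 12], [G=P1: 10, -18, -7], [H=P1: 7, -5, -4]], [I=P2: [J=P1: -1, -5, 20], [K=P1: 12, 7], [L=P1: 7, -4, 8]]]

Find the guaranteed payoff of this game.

C (P1): max(-3, -15) = -3
D (P1): max(-10, 12, 1) = 12
B (P2): min(-3, 12) = -3
F (P1): max(13, 2, 12) = 13
G (P1): max(10, -18, -7) = 10
H (P1): max(7, -5, -4) = 7
E (P2): min(13, 10, 7) = 7
J (P1): max(-1, -5, 20) = 20
K (P1): max(12, 7) = 12
L (P1): max(7, -4, 8) = 8
I (P2): min(20, 12, 8) = 8
Root (P1): max(-3, 7, 8) = 8

8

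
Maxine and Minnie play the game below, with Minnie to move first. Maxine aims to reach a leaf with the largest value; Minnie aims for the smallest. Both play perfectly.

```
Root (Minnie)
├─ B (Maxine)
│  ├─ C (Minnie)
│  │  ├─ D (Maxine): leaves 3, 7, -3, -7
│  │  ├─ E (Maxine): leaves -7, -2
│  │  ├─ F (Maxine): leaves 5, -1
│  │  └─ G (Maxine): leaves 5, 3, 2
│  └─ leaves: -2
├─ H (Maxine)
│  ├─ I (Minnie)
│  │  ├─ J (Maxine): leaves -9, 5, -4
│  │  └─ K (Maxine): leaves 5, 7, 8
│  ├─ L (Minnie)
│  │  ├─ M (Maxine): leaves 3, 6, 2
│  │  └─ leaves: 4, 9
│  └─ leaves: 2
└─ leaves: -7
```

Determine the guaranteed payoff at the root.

-7

D (Maxine): max(3, 7, -3, -7) = 7
E (Maxine): max(-7, -2) = -2
F (Maxine): max(5, -1) = 5
G (Maxine): max(5, 3, 2) = 5
C (Minnie): min(7, -2, 5, 5) = -2
B (Maxine): max(-2, -2) = -2
J (Maxine): max(-9, 5, -4) = 5
K (Maxine): max(5, 7, 8) = 8
I (Minnie): min(5, 8) = 5
M (Maxine): max(3, 6, 2) = 6
L (Minnie): min(6, 4, 9) = 4
H (Maxine): max(5, 4, 2) = 5
Root (Minnie): min(-2, 5, -7) = -7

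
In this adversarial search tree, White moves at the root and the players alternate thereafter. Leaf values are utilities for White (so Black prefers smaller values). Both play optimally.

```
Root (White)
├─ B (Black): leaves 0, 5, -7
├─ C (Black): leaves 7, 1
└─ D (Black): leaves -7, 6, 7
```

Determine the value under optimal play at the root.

B (Black): min(0, 5, -7) = -7
C (Black): min(7, 1) = 1
D (Black): min(-7, 6, 7) = -7
Root (White): max(-7, 1, -7) = 1

1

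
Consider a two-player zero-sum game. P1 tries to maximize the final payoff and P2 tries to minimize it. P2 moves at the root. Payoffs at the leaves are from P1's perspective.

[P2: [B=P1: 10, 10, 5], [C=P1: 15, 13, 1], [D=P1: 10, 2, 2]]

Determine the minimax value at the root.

10

B (P1): max(10, 10, 5) = 10
C (P1): max(15, 13, 1) = 15
D (P1): max(10, 2, 2) = 10
Root (P2): min(10, 15, 10) = 10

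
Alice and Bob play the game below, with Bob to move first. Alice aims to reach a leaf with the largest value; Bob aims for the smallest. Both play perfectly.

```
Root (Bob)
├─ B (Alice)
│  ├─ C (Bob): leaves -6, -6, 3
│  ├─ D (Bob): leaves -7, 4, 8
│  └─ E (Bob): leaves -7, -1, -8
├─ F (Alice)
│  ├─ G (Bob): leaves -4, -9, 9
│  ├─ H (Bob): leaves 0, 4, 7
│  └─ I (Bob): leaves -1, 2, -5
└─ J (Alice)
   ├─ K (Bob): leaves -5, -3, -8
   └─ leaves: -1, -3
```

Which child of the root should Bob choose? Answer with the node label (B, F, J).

B

C (Bob): min(-6, -6, 3) = -6
D (Bob): min(-7, 4, 8) = -7
E (Bob): min(-7, -1, -8) = -8
B (Alice): max(-6, -7, -8) = -6
G (Bob): min(-4, -9, 9) = -9
H (Bob): min(0, 4, 7) = 0
I (Bob): min(-1, 2, -5) = -5
F (Alice): max(-9, 0, -5) = 0
K (Bob): min(-5, -3, -8) = -8
J (Alice): max(-8, -1, -3) = -1
Root (Bob): min(-6, 0, -1) = -6
Bob picks the child with the lowest value: B (value -6).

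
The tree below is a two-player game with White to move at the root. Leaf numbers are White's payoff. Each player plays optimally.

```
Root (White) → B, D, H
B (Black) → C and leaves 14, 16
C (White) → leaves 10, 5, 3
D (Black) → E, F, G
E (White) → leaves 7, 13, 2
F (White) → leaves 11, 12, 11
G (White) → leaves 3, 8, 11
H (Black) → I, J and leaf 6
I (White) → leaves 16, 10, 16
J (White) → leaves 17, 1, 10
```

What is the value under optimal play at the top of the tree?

C (White): max(10, 5, 3) = 10
B (Black): min(10, 14, 16) = 10
E (White): max(7, 13, 2) = 13
F (White): max(11, 12, 11) = 12
G (White): max(3, 8, 11) = 11
D (Black): min(13, 12, 11) = 11
I (White): max(16, 10, 16) = 16
J (White): max(17, 1, 10) = 17
H (Black): min(16, 17, 6) = 6
Root (White): max(10, 11, 6) = 11

11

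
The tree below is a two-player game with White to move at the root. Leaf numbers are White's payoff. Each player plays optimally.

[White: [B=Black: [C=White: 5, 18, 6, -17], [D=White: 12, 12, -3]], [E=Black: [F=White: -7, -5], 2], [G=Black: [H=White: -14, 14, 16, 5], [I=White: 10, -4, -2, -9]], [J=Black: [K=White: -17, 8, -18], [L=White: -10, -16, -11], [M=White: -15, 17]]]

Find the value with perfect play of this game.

C (White): max(5, 18, 6, -17) = 18
D (White): max(12, 12, -3) = 12
B (Black): min(18, 12) = 12
F (White): max(-7, -5) = -5
E (Black): min(-5, 2) = -5
H (White): max(-14, 14, 16, 5) = 16
I (White): max(10, -4, -2, -9) = 10
G (Black): min(16, 10) = 10
K (White): max(-17, 8, -18) = 8
L (White): max(-10, -16, -11) = -10
M (White): max(-15, 17) = 17
J (Black): min(8, -10, 17) = -10
Root (White): max(12, -5, 10, -10) = 12

12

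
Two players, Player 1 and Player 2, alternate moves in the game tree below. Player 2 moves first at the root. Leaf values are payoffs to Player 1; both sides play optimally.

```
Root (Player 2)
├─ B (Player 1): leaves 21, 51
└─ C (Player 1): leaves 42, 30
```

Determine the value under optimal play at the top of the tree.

B (Player 1): max(21, 51) = 51
C (Player 1): max(42, 30) = 42
Root (Player 2): min(51, 42) = 42

42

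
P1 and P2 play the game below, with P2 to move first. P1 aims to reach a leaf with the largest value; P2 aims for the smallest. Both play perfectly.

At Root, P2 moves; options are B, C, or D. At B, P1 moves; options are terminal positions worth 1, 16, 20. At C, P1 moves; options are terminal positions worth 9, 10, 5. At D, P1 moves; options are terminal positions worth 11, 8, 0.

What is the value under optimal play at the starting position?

B (P1): max(1, 16, 20) = 20
C (P1): max(9, 10, 5) = 10
D (P1): max(11, 8, 0) = 11
Root (P2): min(20, 10, 11) = 10

10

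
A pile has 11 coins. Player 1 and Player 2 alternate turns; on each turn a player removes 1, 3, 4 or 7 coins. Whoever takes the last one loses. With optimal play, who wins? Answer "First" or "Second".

Second

W/L table (W = player to move can force a win):
i:   0  1  2  3  4  5  6  7  8  9 10 11
     W  L  W  L  W  W  W  W  W  L  W  L
Position 11 is L, so the second player wins.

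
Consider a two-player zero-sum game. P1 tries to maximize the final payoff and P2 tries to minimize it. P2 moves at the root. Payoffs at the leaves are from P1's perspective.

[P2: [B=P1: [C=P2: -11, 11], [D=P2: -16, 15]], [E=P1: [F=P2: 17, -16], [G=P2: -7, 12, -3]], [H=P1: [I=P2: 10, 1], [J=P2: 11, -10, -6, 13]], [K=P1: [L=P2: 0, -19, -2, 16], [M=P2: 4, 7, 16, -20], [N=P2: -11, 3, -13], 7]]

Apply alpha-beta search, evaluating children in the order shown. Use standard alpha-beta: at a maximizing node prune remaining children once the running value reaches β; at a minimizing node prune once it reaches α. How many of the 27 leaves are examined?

22

C [α=-∞,β=+∞]: v=-11
D [α=-11,β=+∞]: v=-16 after child 1 ≤ α → α-cutoff, skip 1
B [α=-∞,β=+∞]: v=-11
F [α=-∞,β=-11]: v=-16
G [α=-16,β=-11]: v=-7
E [α=-∞,β=-11]: v=-7
I [α=-∞,β=-11]: v=1
H [α=-∞,β=-11]: v=1 after child 1 ≥ β → β-cutoff, skip 1
L [α=-∞,β=-11]: v=-19
M [α=-19,β=-11]: v=-20
N [α=-19,β=-11]: v=-13
K [α=-∞,β=-11]: v=7
Root [α=-∞,β=+∞]: v=-11
Leaves evaluated: 22 of 27.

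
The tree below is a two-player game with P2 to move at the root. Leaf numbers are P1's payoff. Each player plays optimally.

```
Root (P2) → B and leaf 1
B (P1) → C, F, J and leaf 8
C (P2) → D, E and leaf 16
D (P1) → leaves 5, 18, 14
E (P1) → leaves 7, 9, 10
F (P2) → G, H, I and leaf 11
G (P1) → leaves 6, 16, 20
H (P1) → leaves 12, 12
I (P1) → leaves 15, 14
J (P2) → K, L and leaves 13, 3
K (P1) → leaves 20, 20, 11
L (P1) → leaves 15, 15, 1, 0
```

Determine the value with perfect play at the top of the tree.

1

D (P1): max(5, 18, 14) = 18
E (P1): max(7, 9, 10) = 10
C (P2): min(18, 10, 16) = 10
G (P1): max(6, 16, 20) = 20
H (P1): max(12, 12) = 12
I (P1): max(15, 14) = 15
F (P2): min(20, 12, 15, 11) = 11
K (P1): max(20, 20, 11) = 20
L (P1): max(15, 15, 1, 0) = 15
J (P2): min(20, 15, 13, 3) = 3
B (P1): max(10, 11, 3, 8) = 11
Root (P2): min(11, 1) = 1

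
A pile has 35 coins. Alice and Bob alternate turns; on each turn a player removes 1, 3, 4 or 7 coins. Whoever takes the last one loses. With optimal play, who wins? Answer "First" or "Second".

Second

Positions where the player to move wins (W) vs loses (L):
i:   0  1  2  3  4  5  6  7  8  9 10 11 12 13 14 15 16 17 18 19 20 21 22 23 24 25 26 27 28 29 30 31 32 33 34 35
     W  L  W  L  W  W  W  W  W  L  W  L  W  W  W  W  W  L  W  L  W  W  W  W  W  L  W  L  W  W  W  W  W  L  W  L
Position 35 is L, so the second player wins.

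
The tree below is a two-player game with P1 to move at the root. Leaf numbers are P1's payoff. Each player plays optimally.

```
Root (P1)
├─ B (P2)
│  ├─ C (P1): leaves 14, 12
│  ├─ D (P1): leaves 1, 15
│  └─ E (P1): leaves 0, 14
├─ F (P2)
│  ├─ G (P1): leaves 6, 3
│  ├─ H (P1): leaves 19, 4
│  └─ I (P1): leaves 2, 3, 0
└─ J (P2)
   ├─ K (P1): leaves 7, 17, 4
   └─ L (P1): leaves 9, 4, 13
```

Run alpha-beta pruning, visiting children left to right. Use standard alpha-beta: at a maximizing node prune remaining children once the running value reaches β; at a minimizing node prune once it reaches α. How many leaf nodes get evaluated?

C [α=-∞,β=+∞]: v=14
D [α=-∞,β=14]: v=15
E [α=-∞,β=14]: v=14
B [α=-∞,β=+∞]: v=14
G [α=14,β=+∞]: v=6
F [α=14,β=+∞]: v=6 after child 1 ≤ α → α-cutoff, skip 2
K [α=14,β=+∞]: v=17
L [α=14,β=17]: v=13
J [α=14,β=+∞]: v=13
Root [α=-∞,β=+∞]: v=14
Leaves evaluated: 14 of 19.

14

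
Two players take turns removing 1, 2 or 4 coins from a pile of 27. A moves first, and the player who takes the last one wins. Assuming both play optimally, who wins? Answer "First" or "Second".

i:   0  1  2  3  4  5  6  7  8  9 10 11 12 13 14 15 16 17 18 19 20 21 22 23 24 25 26 27
     L  W  W  L  W  W  L  W  W  L  W  W  L  W  W  L  W  W  L  W  W  L  W  W  L  W  W  L
Position 27 is L, so the second player wins.

Second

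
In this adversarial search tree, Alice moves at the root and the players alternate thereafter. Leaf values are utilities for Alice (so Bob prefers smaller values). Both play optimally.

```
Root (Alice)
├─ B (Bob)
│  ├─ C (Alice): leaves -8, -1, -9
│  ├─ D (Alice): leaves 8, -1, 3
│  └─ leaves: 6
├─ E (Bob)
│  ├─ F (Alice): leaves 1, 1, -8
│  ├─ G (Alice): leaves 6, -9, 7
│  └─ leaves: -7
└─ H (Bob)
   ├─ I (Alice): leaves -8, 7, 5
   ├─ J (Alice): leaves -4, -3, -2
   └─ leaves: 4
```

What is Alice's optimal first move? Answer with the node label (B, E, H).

C (Alice): max(-8, -1, -9) = -1
D (Alice): max(8, -1, 3) = 8
B (Bob): min(-1, 8, 6) = -1
F (Alice): max(1, 1, -8) = 1
G (Alice): max(6, -9, 7) = 7
E (Bob): min(1, 7, -7) = -7
I (Alice): max(-8, 7, 5) = 7
J (Alice): max(-4, -3, -2) = -2
H (Bob): min(7, -2, 4) = -2
Root (Alice): max(-1, -7, -2) = -1
Alice picks the child with the highest value: B (value -1).

B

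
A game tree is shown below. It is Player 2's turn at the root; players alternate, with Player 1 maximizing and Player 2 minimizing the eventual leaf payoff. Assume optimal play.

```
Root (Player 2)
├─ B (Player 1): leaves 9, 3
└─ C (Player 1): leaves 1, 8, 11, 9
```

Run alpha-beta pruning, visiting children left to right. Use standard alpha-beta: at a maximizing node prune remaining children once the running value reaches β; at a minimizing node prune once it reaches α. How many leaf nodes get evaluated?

B [α=-∞,β=+∞]: v=9
C [α=-∞,β=9]: v=11 after child 3 ≥ β → β-cutoff, skip 1
Root [α=-∞,β=+∞]: v=9
Leaves evaluated: 5 of 6.

5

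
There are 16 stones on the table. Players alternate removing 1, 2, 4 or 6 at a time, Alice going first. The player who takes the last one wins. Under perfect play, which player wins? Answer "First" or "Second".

i:   0  1  2  3  4  5  6  7  8  9 10 11 12 13 14 15 16
     L  W  W  L  W  W  W  W  L  W  W  L  W  W  W  W  L
Position 16 is L, so the second player wins.

Second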